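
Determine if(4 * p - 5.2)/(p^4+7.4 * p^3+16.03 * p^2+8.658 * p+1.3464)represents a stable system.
Denominator: p^4 + 7.4*p^3 + 16.03*p^2 + 8.658*p + 1.3464 = (p + 0.3)(p + 0.4)(p + 3.3)(p + 3.4). Poles: -0.3, -0.4, -3.3, -3.4. All Re(p)<0: Yes (stable)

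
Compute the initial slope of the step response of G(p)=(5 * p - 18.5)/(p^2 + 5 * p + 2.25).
IVT: y'(0⁺) = lim_{p→∞} p²·Y(p) = lim_{p→∞} p·G(p).
deg(num) = 1, deg(den) = 2, relative degree = 1, so p·G(p) → (leading num)/(leading den) = 5/1 = 5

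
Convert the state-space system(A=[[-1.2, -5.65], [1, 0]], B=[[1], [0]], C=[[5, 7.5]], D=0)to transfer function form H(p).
H(p) = C(pI - A)⁻¹B + D.
Characteristic polynomial det(pI - A) = p^2 + 1.2*p + 5.65.
Numerator from C·adj(pI-A)·B + D·det(pI-A) = 5*p + 7.5.
H(p) = (5*p + 7.5)/(p^2 + 1.2*p + 5.65)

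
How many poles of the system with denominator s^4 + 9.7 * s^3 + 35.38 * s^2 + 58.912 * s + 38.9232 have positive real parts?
s^4 + 9.7*s^3 + 35.38*s^2 + 58.912*s + 38.9232 = (s + 3.4)(s + 2.7)(s^2 + 3.6*s + 4.24). Poles: -1.8 + 1j, -1.8 - 1j, -2.7, -3.4. RHP poles (Re>0): 0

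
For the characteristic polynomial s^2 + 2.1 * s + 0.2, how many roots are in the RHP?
s^2 + 2.1*s + 0.2 = (s + 0.1)(s + 2). Poles: -0.1, -2. RHP poles (Re>0): 0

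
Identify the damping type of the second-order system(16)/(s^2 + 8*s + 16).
Standard form: ωn²/(s²+2ζωn·s+ωn²) gives ωn=4, ζ=1.
Critically damped (ζ = 1)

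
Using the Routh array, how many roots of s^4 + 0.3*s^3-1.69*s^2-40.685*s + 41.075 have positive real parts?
Routh array:
s^4: [1, -1.69, 41.075]; s^3: [0.3, -40.685]; s^2: [133.927, 41.075]; s^1: [-40.777]; s^0: [41.075]
First column: [1, 0.3, 133.927, -40.777, 41.075]. Sign changes = RHP roots = 2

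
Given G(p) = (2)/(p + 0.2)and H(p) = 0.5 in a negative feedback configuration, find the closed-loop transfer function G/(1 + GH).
Closed-loop T = G/(1+GH).
Numerator: G_num * H_den = 2.
Denominator: G_den * H_den + G_num * H_num = (p + 0.2) + (1) = p + 1.2.
T(p) = (2)/(p + 1.2)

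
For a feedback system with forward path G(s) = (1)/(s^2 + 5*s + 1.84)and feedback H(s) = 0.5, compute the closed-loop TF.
Closed-loop T = G/(1+GH).
Numerator: G_num * H_den = 1.
Denominator: G_den * H_den + G_num * H_num = (s^2 + 5*s + 1.84) + (0.5) = s^2 + 5*s + 2.34.
T(s) = (1)/(s^2 + 5*s + 2.34)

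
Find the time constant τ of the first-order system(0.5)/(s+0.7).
First-order system: τ = -1/pole. Pole = -0.7. τ = -1/(-0.7) = 1.429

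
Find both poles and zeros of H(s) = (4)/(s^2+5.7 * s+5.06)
Set denominator = 0: s^2 + 5.7*s + 5.06 = (s + 4.6)(s + 1.1) = 0 → Poles: -1.1, -4.6
Numerator is a nonzero constant (4) → Zeros: none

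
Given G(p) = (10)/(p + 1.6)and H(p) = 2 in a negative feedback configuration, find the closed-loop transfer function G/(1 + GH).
Closed-loop T = G/(1+GH).
Numerator: G_num * H_den = 10.
Denominator: G_den * H_den + G_num * H_num = (p + 1.6) + (20) = p + 21.6.
T(p) = (10)/(p + 21.6)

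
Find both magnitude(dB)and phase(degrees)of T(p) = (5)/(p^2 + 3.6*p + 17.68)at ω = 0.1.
Substitute p = j*0.1: T(j0.1) = 0.282848 - 0.00576261j.
|T| = 20*log₁₀(sqrt(Re²+Im²)) = -10.97 dB.
∠T = atan2(Im, Re) = -1.17°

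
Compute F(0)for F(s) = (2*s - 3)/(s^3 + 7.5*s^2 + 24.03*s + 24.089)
DC gain = F(0) = num(0)/den(0) = -3/24.089 = -0.1245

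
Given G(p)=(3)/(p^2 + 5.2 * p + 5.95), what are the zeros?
Numerator is a nonzero constant (3) → Zeros: none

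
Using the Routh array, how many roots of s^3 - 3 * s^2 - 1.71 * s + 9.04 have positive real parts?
Routh array:
s^3: [1, -1.71]; s^2: [-3, 9.04]; s^1: [1.30333]; s^0: [9.04]
First column: [1, -3, 1.30333, 9.04]. Sign changes = RHP roots = 2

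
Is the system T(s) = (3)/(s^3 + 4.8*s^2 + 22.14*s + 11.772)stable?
Denominator: s^3 + 4.8*s^2 + 22.14*s + 11.772 = (s + 0.6)(s^2 + 4.2*s + 19.62). Poles: -0.6, -2.1 + 3.9j, -2.1 - 3.9j. All Re(p)<0: Yes (stable)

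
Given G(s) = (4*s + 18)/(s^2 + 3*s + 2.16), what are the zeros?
Set numerator = 0: 4*s + 18 = 0 → Zeros: -4.5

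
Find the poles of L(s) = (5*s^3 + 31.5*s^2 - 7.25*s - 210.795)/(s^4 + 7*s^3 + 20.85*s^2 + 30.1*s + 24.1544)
Set denominator = 0: s^4 + 7*s^3 + 20.85*s^2 + 30.1*s + 24.1544 = (s^2 + 5.2*s + 8.72)(s^2 + 1.8*s + 2.77) = 0 → Poles: -0.9 + 1.4j, -0.9 - 1.4j, -2.6 + 1.4j, -2.6 - 1.4j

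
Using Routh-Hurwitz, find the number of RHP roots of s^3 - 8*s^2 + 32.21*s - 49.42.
Routh array:
s^3: [1, 32.21]; s^2: [-8, -49.42]; s^1: [26.0325]; s^0: [-49.42]
First column: [1, -8, 26.0325, -49.42]. Sign changes = RHP roots = 3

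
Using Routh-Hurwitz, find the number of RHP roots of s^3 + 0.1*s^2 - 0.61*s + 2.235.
Routh array:
s^3: [1, -0.61]; s^2: [0.1, 2.235]; s^1: [-22.96]; s^0: [2.235]
First column: [1, 0.1, -22.96, 2.235]. Sign changes = RHP roots = 2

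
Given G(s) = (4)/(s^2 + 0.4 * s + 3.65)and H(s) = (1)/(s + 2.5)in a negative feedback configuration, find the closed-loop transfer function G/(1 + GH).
Closed-loop T = G/(1+GH).
Numerator: G_num * H_den = 4*s + 10.
Denominator: G_den * H_den + G_num * H_num = (s^3 + 2.9*s^2 + 4.65*s + 9.125) + (4) = s^3 + 2.9*s^2 + 4.65*s + 13.125.
T(s) = (4*s + 10)/(s^3 + 2.9*s^2 + 4.65*s + 13.125)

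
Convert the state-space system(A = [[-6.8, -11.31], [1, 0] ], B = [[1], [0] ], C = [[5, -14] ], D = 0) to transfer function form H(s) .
H(s) = C(sI - A)⁻¹B + D.
Characteristic polynomial det(sI - A) = s^2 + 6.8*s + 11.31.
Numerator from C·adj(sI-A)·B + D·det(sI-A) = 5*s - 14.
H(s) = (5*s - 14)/(s^2 + 6.8*s + 11.31)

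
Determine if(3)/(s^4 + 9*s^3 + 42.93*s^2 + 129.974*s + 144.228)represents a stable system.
Denominator: s^4 + 9*s^3 + 42.93*s^2 + 129.974*s + 144.228 = (s + 2)(s + 4.2)(s^2 + 2.8*s + 17.17). Poles: -1.4 + 3.9j, -1.4 - 3.9j, -2, -4.2. All Re(p)<0: Yes (stable)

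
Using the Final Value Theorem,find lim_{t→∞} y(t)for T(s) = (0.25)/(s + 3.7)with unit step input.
FVT: lim_{t→∞} y(t) = lim_{s→0} s*Y(s) where Y(s) = T(s)/s.
= lim_{s→0} T(s) = T(0) = num(0)/den(0) = 0.25/3.7 = 0.06757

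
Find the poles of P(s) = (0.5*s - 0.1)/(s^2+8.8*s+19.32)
Set denominator = 0: s^2 + 8.8*s + 19.32 = (s + 4.6)(s + 4.2) = 0 → Poles: -4.2, -4.6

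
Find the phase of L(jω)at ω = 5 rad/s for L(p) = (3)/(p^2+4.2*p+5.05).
Substitute p = j*5: L(j5) = -0.0713347 - 0.0750892j.
∠L(j5) = atan2(Im, Re) = atan2(-0.0750892, -0.0713347) = -133.53°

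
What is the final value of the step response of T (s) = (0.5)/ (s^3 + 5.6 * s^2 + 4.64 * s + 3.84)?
FVT: lim_{t→∞} y(t) = lim_{s→0} s*Y(s) where Y(s) = T(s)/s.
= lim_{s→0} T(s) = T(0) = num(0)/den(0) = 0.5/3.84 = 0.1302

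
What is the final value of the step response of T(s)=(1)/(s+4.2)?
FVT: lim_{t→∞} y(t) = lim_{s→0} s*Y(s) where Y(s) = T(s)/s.
= lim_{s→0} T(s) = T(0) = num(0)/den(0) = 1/4.2 = 0.2381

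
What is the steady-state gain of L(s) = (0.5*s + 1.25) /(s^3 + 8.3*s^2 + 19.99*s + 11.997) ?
DC gain = L(0) = num(0)/den(0) = 1.25/11.997 = 0.1042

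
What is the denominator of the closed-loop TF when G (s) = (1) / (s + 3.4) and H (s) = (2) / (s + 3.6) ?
Characteristic poly = G_den * H_den + G_num * H_num = (s^2 + 7*s + 12.24) + (2) = s^2 + 7*s + 14.24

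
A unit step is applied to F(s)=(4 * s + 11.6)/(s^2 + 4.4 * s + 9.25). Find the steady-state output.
FVT: lim_{t→∞} y(t) = lim_{s→0} s*Y(s) where Y(s) = F(s)/s.
= lim_{s→0} F(s) = F(0) = num(0)/den(0) = 11.6/9.25 = 1.254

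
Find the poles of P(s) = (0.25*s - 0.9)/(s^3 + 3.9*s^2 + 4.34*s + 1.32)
Set denominator = 0: s^3 + 3.9*s^2 + 4.34*s + 1.32 = (s + 1.2)(s + 2.2)(s + 0.5) = 0 → Poles: -0.5, -1.2, -2.2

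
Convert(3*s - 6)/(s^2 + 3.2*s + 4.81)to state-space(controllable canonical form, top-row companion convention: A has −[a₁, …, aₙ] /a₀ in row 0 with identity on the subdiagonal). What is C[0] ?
Reachable canonical form: C = numerator coefficients (right-aligned, zero-padded to length n).
num = 3*s - 6, C = [[3, -6]].
C[0] = 3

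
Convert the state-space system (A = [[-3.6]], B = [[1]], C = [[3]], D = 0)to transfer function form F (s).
F(s) = C(sI - A)⁻¹B + D.
Characteristic polynomial det(sI - A) = s + 3.6.
Numerator from C·adj(sI-A)·B + D·det(sI-A) = 3.
F(s) = (3)/(s + 3.6)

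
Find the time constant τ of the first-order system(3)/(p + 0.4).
First-order system: τ = -1/pole. Pole = -0.4. τ = -1/(-0.4) = 2.5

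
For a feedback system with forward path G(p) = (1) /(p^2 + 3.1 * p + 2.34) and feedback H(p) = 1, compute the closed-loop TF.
Closed-loop T = G/(1+GH).
Numerator: G_num * H_den = 1.
Denominator: G_den * H_den + G_num * H_num = (p^2 + 3.1*p + 2.34) + (1) = p^2 + 3.1*p + 3.34.
T(p) = (1)/(p^2 + 3.1*p + 3.34)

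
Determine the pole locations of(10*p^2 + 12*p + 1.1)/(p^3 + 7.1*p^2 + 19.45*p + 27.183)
Set denominator = 0: p^3 + 7.1*p^2 + 19.45*p + 27.183 = (p + 3.9)(p^2 + 3.2*p + 6.97) = 0 → Poles: -1.6 + 2.1j, -1.6 - 2.1j, -3.9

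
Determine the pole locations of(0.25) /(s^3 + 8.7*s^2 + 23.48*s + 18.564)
Set denominator = 0: s^3 + 8.7*s^2 + 23.48*s + 18.564 = (s + 3.9)(s + 1.4)(s + 3.4) = 0 → Poles: -1.4, -3.4, -3.9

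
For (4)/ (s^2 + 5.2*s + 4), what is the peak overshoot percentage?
Standard form: ωn²/(s²+2ζωn·s+ωn²) → ωn = 2, ζ = 1.3.
ζ ≥ 1, so the response is non-oscillatory: peak overshoot = 0%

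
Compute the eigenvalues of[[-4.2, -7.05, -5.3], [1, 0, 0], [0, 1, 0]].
Eigenvalues solve det(λI - A) = 0.
Characteristic polynomial: λ^3 + 4.2*λ^2 + 7.05*λ + 5.3 = 0.
Factor: (λ + 2)(λ^2 + 2.2*λ + 2.65) = 0.
Roots: -1.1 + 1.2j, -1.1 - 1.2j, -2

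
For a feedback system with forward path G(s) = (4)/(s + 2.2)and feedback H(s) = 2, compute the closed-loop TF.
Closed-loop T = G/(1+GH).
Numerator: G_num * H_den = 4.
Denominator: G_den * H_den + G_num * H_num = (s + 2.2) + (8) = s + 10.2.
T(s) = (4)/(s + 10.2)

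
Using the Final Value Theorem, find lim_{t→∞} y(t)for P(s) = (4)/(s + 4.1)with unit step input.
FVT: lim_{t→∞} y(t) = lim_{s→0} s*Y(s) where Y(s) = P(s)/s.
= lim_{s→0} P(s) = P(0) = num(0)/den(0) = 4/4.1 = 0.9756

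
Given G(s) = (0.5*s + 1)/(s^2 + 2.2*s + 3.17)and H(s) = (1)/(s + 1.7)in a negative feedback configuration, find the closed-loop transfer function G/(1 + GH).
Closed-loop T = G/(1+GH).
Numerator: G_num * H_den = 0.5*s^2 + 1.85*s + 1.7.
Denominator: G_den * H_den + G_num * H_num = (s^3 + 3.9*s^2 + 6.91*s + 5.389) + (0.5*s + 1) = s^3 + 3.9*s^2 + 7.41*s + 6.389.
T(s) = (0.5*s^2 + 1.85*s + 1.7)/(s^3 + 3.9*s^2 + 7.41*s + 6.389)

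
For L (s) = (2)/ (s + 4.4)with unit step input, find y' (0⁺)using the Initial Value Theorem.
IVT: y'(0⁺) = lim_{s→∞} s²·Y(s) = lim_{s→∞} s·L(s).
deg(num) = 0, deg(den) = 1, relative degree = 1, so s·L(s) → (leading num)/(leading den) = 2/1 = 2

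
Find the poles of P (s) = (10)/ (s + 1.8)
Set denominator = 0: s + 1.8 = 0 → Poles: -1.8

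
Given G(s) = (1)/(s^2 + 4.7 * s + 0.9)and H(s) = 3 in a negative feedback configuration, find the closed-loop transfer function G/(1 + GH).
Closed-loop T = G/(1+GH).
Numerator: G_num * H_den = 1.
Denominator: G_den * H_den + G_num * H_num = (s^2 + 4.7*s + 0.9) + (3) = s^2 + 4.7*s + 3.9.
T(s) = (1)/(s^2 + 4.7*s + 3.9)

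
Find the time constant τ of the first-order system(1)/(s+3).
First-order system: τ = -1/pole. Pole = -3. τ = -1/(-3) = 0.3333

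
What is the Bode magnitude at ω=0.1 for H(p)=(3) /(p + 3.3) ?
Substitute p = j*0.1: H(j0.1) = 0.908257 - 0.0275229j.
|H(j0.1)| = sqrt(Re² + Im²) = 0.9087.
20*log₁₀(0.9087) = -0.83 dB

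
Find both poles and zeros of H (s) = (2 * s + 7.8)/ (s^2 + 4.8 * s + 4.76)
Set denominator = 0: s^2 + 4.8*s + 4.76 = (s + 1.4)(s + 3.4) = 0 → Poles: -1.4, -3.4
Set numerator = 0: 2*s + 7.8 = 0 → Zeros: -3.9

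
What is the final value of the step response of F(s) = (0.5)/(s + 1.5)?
FVT: lim_{t→∞} y(t) = lim_{s→0} s*Y(s) where Y(s) = F(s)/s.
= lim_{s→0} F(s) = F(0) = num(0)/den(0) = 0.5/1.5 = 0.3333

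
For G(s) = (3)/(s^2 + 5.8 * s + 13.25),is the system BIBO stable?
Denominator: s^2 + 5.8*s + 13.25. Poles: -2.9 + 2.2j, -2.9 - 2.2j. All Re(p)<0: Yes (stable)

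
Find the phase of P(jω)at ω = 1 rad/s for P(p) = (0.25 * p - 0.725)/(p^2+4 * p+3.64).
Substitute p = j*1: P(j1) = -0.0397917 + 0.154987j.
∠P(j1) = atan2(Im, Re) = atan2(0.154987, -0.0397917) = 104.40°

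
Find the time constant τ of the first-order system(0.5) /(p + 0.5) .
First-order system: τ = -1/pole. Pole = -0.5. τ = -1/(-0.5) = 2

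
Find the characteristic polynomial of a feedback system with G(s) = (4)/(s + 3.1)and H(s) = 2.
Characteristic poly = G_den * H_den + G_num * H_num = (s + 3.1) + (8) = s + 11.1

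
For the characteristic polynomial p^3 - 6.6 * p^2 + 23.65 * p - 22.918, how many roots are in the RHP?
p^3 - 6.6*p^2 + 23.65*p - 22.918 = (p - 1.4)(p^2 - 5.2*p + 16.37). Poles: 1.4, 2.6 + 3.1j, 2.6 - 3.1j. RHP poles (Re>0): 3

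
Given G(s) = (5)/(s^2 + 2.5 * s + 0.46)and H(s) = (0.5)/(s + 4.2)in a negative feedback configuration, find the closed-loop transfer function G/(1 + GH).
Closed-loop T = G/(1+GH).
Numerator: G_num * H_den = 5*s + 21.
Denominator: G_den * H_den + G_num * H_num = (s^3 + 6.7*s^2 + 10.96*s + 1.932) + (2.5) = s^3 + 6.7*s^2 + 10.96*s + 4.432.
T(s) = (5*s + 21)/(s^3 + 6.7*s^2 + 10.96*s + 4.432)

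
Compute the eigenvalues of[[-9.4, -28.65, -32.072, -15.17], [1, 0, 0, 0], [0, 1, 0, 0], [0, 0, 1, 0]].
Eigenvalues solve det(λI - A) = 0.
Characteristic polynomial: λ^4 + 9.4*λ^3 + 28.65*λ^2 + 32.072*λ + 15.17 = 0.
Factor: (λ + 3.7)(λ + 4.1)(λ^2 + 1.6*λ + 1) = 0.
Roots: -0.8 + 0.6j, -0.8 - 0.6j, -3.7, -4.1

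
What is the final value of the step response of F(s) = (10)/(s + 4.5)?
FVT: lim_{t→∞} y(t) = lim_{s→0} s*Y(s) where Y(s) = F(s)/s.
= lim_{s→0} F(s) = F(0) = num(0)/den(0) = 10/4.5 = 2.222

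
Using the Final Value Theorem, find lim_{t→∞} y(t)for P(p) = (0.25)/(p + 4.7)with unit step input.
FVT: lim_{t→∞} y(t) = lim_{p→0} p*Y(p) where Y(p) = P(p)/p.
= lim_{p→0} P(p) = P(0) = num(0)/den(0) = 0.25/4.7 = 0.05319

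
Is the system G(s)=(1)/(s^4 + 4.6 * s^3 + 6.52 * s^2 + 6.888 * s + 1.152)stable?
Denominator: s^4 + 4.6*s^3 + 6.52*s^2 + 6.888*s + 1.152 = (s + 3.2)(s + 0.2)(s^2 + 1.2*s + 1.8). Poles: -0.2, -0.6 + 1.2j, -0.6 - 1.2j, -3.2. All Re(p)<0: Yes (stable)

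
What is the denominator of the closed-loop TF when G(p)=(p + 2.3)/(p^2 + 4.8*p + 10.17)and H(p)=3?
Characteristic poly = G_den * H_den + G_num * H_num = (p^2 + 4.8*p + 10.17) + (3*p + 6.9) = p^2 + 7.8*p + 17.07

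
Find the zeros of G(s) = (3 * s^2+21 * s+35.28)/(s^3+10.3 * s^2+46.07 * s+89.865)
Set numerator = 0: 3*s^2 + 21*s + 35.28 = 3*(s + 2.8)(s + 4.2) = 0 → Zeros: -2.8, -4.2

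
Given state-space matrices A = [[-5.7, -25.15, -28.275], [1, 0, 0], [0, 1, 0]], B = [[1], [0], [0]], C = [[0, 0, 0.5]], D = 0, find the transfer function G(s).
G(s) = C(sI - A)⁻¹B + D.
Characteristic polynomial det(sI - A) = s^3 + 5.7*s^2 + 25.15*s + 28.275.
Numerator from C·adj(sI-A)·B + D·det(sI-A) = 0.5.
G(s) = (0.5)/(s^3 + 5.7*s^2 + 25.15*s + 28.275)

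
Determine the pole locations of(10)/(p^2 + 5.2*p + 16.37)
Set denominator = 0: p^2 + 5.2*p + 16.37 = 0 → Poles: -2.6 + 3.1j, -2.6 - 3.1j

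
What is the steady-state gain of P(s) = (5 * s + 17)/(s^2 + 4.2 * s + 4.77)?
DC gain = P(0) = num(0)/den(0) = 17/4.77 = 3.564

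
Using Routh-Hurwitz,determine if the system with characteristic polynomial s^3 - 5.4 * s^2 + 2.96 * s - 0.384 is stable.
Routh array:
s^3: [1, 2.96]; s^2: [-5.4, -0.384]; s^1: [2.88889]; s^0: [-0.384]
First column: [1, -5.4, 2.88889, -0.384]. Sign changes = 3.
No, unstable (3 RHP root(s))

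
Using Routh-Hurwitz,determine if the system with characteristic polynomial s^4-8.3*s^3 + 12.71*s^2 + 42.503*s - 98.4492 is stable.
Routh array:
s^4: [1, 12.71, -98.4492]; s^3: [-8.3, 42.503]; s^2: [17.8308, -98.4492]; s^1: [-3.32368]; s^0: [-98.4492]
First column: [1, -8.3, 17.8308, -3.32368, -98.4492]. Sign changes = 3.
No, unstable (3 RHP root(s))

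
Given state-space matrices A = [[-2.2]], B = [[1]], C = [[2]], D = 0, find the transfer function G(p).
G(p) = C(pI - A)⁻¹B + D.
Characteristic polynomial det(pI - A) = p + 2.2.
Numerator from C·adj(pI-A)·B + D·det(pI-A) = 2.
G(p) = (2)/(p + 2.2)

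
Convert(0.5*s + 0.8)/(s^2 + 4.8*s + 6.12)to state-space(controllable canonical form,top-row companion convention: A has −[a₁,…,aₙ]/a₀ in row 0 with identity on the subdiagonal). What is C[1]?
Reachable canonical form: C = numerator coefficients (right-aligned, zero-padded to length n).
num = 0.5*s + 0.8, C = [[0.5, 0.8]].
C[1] = 0.8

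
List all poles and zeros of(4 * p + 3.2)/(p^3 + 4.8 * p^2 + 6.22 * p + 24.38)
Set denominator = 0: p^3 + 4.8*p^2 + 6.22*p + 24.38 = (p + 4.6)(p^2 + 0.2*p + 5.3) = 0 → Poles: -0.1 + 2.3j, -0.1 - 2.3j, -4.6
Set numerator = 0: 4*p + 3.2 = 0 → Zeros: -0.8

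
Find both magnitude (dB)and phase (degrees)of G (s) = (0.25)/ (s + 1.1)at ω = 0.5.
Substitute s = j*0.5: G(j0.5) = 0.188356 - 0.0856164j.
|G| = 20*log₁₀(sqrt(Re²+Im²)) = -13.68 dB.
∠G = atan2(Im, Re) = -24.44°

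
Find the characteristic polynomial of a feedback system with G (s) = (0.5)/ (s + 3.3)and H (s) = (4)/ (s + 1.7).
Characteristic poly = G_den * H_den + G_num * H_num = (s^2 + 5*s + 5.61) + (2) = s^2 + 5*s + 7.61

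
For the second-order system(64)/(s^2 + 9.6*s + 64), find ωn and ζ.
Standard form: ωn²/(s²+2ζωn·s+ωn²).
const=64=ωn² → ωn=8, s coeff=9.6=2ζωn → ζ=0.6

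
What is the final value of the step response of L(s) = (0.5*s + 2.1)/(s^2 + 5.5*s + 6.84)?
FVT: lim_{t→∞} y(t) = lim_{s→0} s*Y(s) where Y(s) = L(s)/s.
= lim_{s→0} L(s) = L(0) = num(0)/den(0) = 2.1/6.84 = 0.307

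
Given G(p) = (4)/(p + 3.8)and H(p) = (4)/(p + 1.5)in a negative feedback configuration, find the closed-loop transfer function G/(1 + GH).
Closed-loop T = G/(1+GH).
Numerator: G_num * H_den = 4*p + 6.
Denominator: G_den * H_den + G_num * H_num = (p^2 + 5.3*p + 5.7) + (16) = p^2 + 5.3*p + 21.7.
T(p) = (4*p + 6)/(p^2 + 5.3*p + 21.7)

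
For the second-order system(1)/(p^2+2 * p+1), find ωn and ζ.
Standard form: ωn²/(p²+2ζωn·p+ωn²).
const=1=ωn² → ωn=1, p coeff=2=2ζωn → ζ=1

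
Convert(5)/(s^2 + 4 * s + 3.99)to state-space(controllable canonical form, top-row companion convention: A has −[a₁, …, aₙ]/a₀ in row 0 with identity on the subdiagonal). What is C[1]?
Reachable canonical form: C = numerator coefficients (right-aligned, zero-padded to length n).
num = 5, C = [[0, 5]].
C[1] = 5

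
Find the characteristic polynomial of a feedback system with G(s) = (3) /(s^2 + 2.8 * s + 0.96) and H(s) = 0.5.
Characteristic poly = G_den * H_den + G_num * H_num = (s^2 + 2.8*s + 0.96) + (1.5) = s^2 + 2.8*s + 2.46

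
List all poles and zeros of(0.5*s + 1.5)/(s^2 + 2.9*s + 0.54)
Set denominator = 0: s^2 + 2.9*s + 0.54 = (s + 2.7)(s + 0.2) = 0 → Poles: -0.2, -2.7
Set numerator = 0: 0.5*s + 1.5 = 0 → Zeros: -3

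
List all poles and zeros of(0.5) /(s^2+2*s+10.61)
Set denominator = 0: s^2 + 2*s + 10.61 = 0 → Poles: -1 + 3.1j, -1 - 3.1j
Numerator is a nonzero constant (0.5) → Zeros: none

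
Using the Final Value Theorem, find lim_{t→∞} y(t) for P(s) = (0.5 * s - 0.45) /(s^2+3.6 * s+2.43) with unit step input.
FVT: lim_{t→∞} y(t) = lim_{s→0} s*Y(s) where Y(s) = P(s)/s.
= lim_{s→0} P(s) = P(0) = num(0)/den(0) = -0.45/2.43 = -0.1852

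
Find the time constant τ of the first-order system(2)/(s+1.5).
First-order system: τ = -1/pole. Pole = -1.5. τ = -1/(-1.5) = 0.6667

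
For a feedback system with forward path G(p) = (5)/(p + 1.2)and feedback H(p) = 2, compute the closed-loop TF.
Closed-loop T = G/(1+GH).
Numerator: G_num * H_den = 5.
Denominator: G_den * H_den + G_num * H_num = (p + 1.2) + (10) = p + 11.2.
T(p) = (5)/(p + 11.2)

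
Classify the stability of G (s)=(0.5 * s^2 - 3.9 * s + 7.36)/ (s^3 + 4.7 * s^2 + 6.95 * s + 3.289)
Denominator: s^3 + 4.7*s^2 + 6.95*s + 3.289 = (s + 1.3)(s + 2.3)(s + 1.1). Poles: -1.1, -1.3, -2.3. Stable (all poles in LHP)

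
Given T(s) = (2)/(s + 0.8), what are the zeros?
Numerator is a nonzero constant (2) → Zeros: none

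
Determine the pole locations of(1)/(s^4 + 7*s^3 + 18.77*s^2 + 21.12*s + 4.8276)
Set denominator = 0: s^4 + 7*s^3 + 18.77*s^2 + 21.12*s + 4.8276 = (s + 0.3)(s + 2.7)(s^2 + 4*s + 5.96) = 0 → Poles: -0.3, -2 + 1.4j, -2 - 1.4j, -2.7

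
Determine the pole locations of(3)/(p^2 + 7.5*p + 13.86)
Set denominator = 0: p^2 + 7.5*p + 13.86 = (p + 4.2)(p + 3.3) = 0 → Poles: -3.3, -4.2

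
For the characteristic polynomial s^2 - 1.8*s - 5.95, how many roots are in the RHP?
s^2 - 1.8*s - 5.95 = (s - 3.5)(s + 1.7). Poles: -1.7, 3.5. RHP poles (Re>0): 1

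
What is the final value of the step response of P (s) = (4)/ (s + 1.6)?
FVT: lim_{t→∞} y(t) = lim_{s→0} s*Y(s) where Y(s) = P(s)/s.
= lim_{s→0} P(s) = P(0) = num(0)/den(0) = 4/1.6 = 2.5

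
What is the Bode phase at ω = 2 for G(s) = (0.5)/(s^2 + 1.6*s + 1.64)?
Substitute s = j*2: G(j2) = -0.0746382 - 0.101204j.
∠G(j2) = atan2(Im, Re) = atan2(-0.101204, -0.0746382) = -126.41°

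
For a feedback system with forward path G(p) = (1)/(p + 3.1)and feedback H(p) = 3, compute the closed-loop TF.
Closed-loop T = G/(1+GH).
Numerator: G_num * H_den = 1.
Denominator: G_den * H_den + G_num * H_num = (p + 3.1) + (3) = p + 6.1.
T(p) = (1)/(p + 6.1)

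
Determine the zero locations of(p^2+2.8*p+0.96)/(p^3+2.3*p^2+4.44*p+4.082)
Set numerator = 0: p^2 + 2.8*p + 0.96 = (p + 2.4)(p + 0.4) = 0 → Zeros: -0.4, -2.4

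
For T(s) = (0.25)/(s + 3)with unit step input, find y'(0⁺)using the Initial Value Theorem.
IVT: y'(0⁺) = lim_{s→∞} s²·Y(s) = lim_{s→∞} s·T(s).
deg(num) = 0, deg(den) = 1, relative degree = 1, so s·T(s) → (leading num)/(leading den) = 0.25/1 = 0.25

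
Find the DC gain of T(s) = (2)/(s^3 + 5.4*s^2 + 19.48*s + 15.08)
DC gain = T(0) = num(0)/den(0) = 2/15.08 = 0.1326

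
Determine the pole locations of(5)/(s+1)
Set denominator = 0: s + 1 = 0 → Poles: -1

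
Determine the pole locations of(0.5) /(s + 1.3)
Set denominator = 0: s + 1.3 = 0 → Poles: -1.3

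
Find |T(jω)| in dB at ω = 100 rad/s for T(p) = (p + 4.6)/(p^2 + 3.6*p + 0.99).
Substitute p = j*100: T(j100) = -9.98448e-05 - 0.0100046j.
|T(j100)| = sqrt(Re² + Im²) = 0.01001.
20*log₁₀(0.01001) = -40.00 dB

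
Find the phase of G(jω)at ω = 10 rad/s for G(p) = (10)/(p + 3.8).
Substitute p = j*10: G(j10) = 0.332052 - 0.87382j.
∠G(j10) = atan2(Im, Re) = atan2(-0.87382, 0.332052) = -69.19°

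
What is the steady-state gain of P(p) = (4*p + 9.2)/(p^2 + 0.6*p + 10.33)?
DC gain = P(0) = num(0)/den(0) = 9.2/10.33 = 0.8906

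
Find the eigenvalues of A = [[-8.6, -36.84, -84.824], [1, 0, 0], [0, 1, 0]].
Eigenvalues solve det(λI - A) = 0.
Characteristic polynomial: λ^3 + 8.6*λ^2 + 36.84*λ + 84.824 = 0.
Factor: (λ + 4.6)(λ^2 + 4*λ + 18.44) = 0.
Roots: -2 + 3.8j, -2 - 3.8j, -4.6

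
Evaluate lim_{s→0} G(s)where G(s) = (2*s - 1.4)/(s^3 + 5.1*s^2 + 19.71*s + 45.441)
DC gain = G(0) = num(0)/den(0) = -1.4/45.441 = -0.03081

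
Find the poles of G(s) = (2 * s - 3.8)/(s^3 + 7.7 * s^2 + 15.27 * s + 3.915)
Set denominator = 0: s^3 + 7.7*s^2 + 15.27*s + 3.915 = (s + 4.5)(s + 2.9)(s + 0.3) = 0 → Poles: -0.3, -2.9, -4.5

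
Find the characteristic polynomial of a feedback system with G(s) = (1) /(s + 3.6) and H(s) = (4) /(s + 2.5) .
Characteristic poly = G_den * H_den + G_num * H_num = (s^2 + 6.1*s + 9) + (4) = s^2 + 6.1*s + 13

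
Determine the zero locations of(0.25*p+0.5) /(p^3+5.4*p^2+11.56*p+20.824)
Set numerator = 0: 0.25*p + 0.5 = 0 → Zeros: -2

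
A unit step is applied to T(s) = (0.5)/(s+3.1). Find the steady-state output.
FVT: lim_{t→∞} y(t) = lim_{s→0} s*Y(s) where Y(s) = T(s)/s.
= lim_{s→0} T(s) = T(0) = num(0)/den(0) = 0.5/3.1 = 0.1613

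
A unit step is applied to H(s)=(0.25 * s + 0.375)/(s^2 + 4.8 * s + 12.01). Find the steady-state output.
FVT: lim_{t→∞} y(t) = lim_{s→0} s*Y(s) where Y(s) = H(s)/s.
= lim_{s→0} H(s) = H(0) = num(0)/den(0) = 0.375/12.01 = 0.03122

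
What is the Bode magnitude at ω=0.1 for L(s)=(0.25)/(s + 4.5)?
Substitute s = j*0.1: L(j0.1) = 0.0555281 - 0.00123396j.
|L(j0.1)| = sqrt(Re² + Im²) = 0.05554.
20*log₁₀(0.05554) = -25.11 dB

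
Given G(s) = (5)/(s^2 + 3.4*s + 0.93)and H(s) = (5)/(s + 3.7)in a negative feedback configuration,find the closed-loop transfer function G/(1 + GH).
Closed-loop T = G/(1+GH).
Numerator: G_num * H_den = 5*s + 18.5.
Denominator: G_den * H_den + G_num * H_num = (s^3 + 7.1*s^2 + 13.51*s + 3.441) + (25) = s^3 + 7.1*s^2 + 13.51*s + 28.441.
T(s) = (5*s + 18.5)/(s^3 + 7.1*s^2 + 13.51*s + 28.441)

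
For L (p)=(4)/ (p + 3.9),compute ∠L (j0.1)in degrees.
Substitute p = j*0.1: L(j0.1) = 1.02497 - 0.0262812j.
∠L(j0.1) = atan2(Im, Re) = atan2(-0.0262812, 1.02497) = -1.47°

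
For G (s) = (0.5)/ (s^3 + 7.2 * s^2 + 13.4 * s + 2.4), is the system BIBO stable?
Denominator: s^3 + 7.2*s^2 + 13.4*s + 2.4 = (s + 0.2)(s + 3)(s + 4). Poles: -0.2, -3, -4. All Re(p)<0: Yes (stable)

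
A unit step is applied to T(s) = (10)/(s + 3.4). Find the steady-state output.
FVT: lim_{t→∞} y(t) = lim_{s→0} s*Y(s) where Y(s) = T(s)/s.
= lim_{s→0} T(s) = T(0) = num(0)/den(0) = 10/3.4 = 2.941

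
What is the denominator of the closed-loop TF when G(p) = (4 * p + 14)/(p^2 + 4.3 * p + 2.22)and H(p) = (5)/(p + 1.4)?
Characteristic poly = G_den * H_den + G_num * H_num = (p^3 + 5.7*p^2 + 8.24*p + 3.108) + (20*p + 70) = p^3 + 5.7*p^2 + 28.24*p + 73.108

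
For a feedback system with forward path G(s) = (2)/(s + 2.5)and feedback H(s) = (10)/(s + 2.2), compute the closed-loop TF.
Closed-loop T = G/(1+GH).
Numerator: G_num * H_den = 2*s + 4.4.
Denominator: G_den * H_den + G_num * H_num = (s^2 + 4.7*s + 5.5) + (20) = s^2 + 4.7*s + 25.5.
T(s) = (2*s + 4.4)/(s^2 + 4.7*s + 25.5)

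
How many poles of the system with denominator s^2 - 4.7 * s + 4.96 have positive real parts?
s^2 - 4.7*s + 4.96 = (s - 3.1)(s - 1.6). Poles: 1.6, 3.1. RHP poles (Re>0): 2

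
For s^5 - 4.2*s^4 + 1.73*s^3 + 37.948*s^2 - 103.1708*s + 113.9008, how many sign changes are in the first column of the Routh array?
Routh array:
s^5: [1, 1.73, -103.1708]; s^4: [-4.2, 37.948, 113.9008]; s^3: [10.7652, -76.0516]; s^2: [8.27689, 113.9008]; s^1: [-224.195]; s^0: [113.9008]
First column: [1, -4.2, 10.7652, 8.27689, -224.195, 113.9008]. Sign changes = 4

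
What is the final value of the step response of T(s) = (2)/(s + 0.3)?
FVT: lim_{t→∞} y(t) = lim_{s→0} s*Y(s) where Y(s) = T(s)/s.
= lim_{s→0} T(s) = T(0) = num(0)/den(0) = 2/0.3 = 6.667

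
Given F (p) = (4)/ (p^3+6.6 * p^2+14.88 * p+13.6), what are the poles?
Set denominator = 0: p^3 + 6.6*p^2 + 14.88*p + 13.6 = (p + 3.4)(p^2 + 3.2*p + 4) = 0 → Poles: -1.6 + 1.2j, -1.6 - 1.2j, -3.4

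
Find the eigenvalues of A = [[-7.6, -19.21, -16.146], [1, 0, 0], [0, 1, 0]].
Eigenvalues solve det(λI - A) = 0.
Characteristic polynomial: λ^3 + 7.6*λ^2 + 19.21*λ + 16.146 = 0.
Factor: (λ + 2.6)(λ + 2.3)(λ + 2.7) = 0.
Roots: -2.3, -2.6, -2.7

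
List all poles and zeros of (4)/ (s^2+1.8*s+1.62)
Set denominator = 0: s^2 + 1.8*s + 1.62 = 0 → Poles: -0.9 + 0.9j, -0.9 - 0.9j
Numerator is a nonzero constant (4) → Zeros: none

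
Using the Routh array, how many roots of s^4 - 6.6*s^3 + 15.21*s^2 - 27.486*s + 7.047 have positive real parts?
Routh array:
s^4: [1, 15.21, 7.047]; s^3: [-6.6, -27.486]; s^2: [11.0455, 7.047]; s^1: [-23.2752]; s^0: [7.047]
First column: [1, -6.6, 11.0455, -23.2752, 7.047]. Sign changes = RHP roots = 4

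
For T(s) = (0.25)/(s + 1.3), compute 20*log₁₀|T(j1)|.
Substitute s = j*1: T(j1) = 0.120818 - 0.0929368j.
|T(j1)| = sqrt(Re² + Im²) = 0.1524.
20*log₁₀(0.1524) = -16.34 dB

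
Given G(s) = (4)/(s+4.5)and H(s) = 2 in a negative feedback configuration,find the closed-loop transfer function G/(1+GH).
Closed-loop T = G/(1+GH).
Numerator: G_num * H_den = 4.
Denominator: G_den * H_den + G_num * H_num = (s + 4.5) + (8) = s + 12.5.
T(s) = (4)/(s + 12.5)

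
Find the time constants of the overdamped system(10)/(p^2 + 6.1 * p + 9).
Overdamped: real poles at -2.5, -3.6. τ = -1/pole → τ₁ = 0.4, τ₂ = 0.2778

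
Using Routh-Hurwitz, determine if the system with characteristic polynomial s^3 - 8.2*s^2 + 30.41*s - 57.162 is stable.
Routh array:
s^3: [1, 30.41]; s^2: [-8.2, -57.162]; s^1: [23.439]; s^0: [-57.162]
First column: [1, -8.2, 23.439, -57.162]. Sign changes = 3.
No, unstable (3 RHP root(s))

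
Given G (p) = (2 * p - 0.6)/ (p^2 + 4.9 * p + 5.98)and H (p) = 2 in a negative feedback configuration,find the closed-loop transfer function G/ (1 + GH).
Closed-loop T = G/(1+GH).
Numerator: G_num * H_den = 2*p - 0.6.
Denominator: G_den * H_den + G_num * H_num = (p^2 + 4.9*p + 5.98) + (4*p - 1.2) = p^2 + 8.9*p + 4.78.
T(p) = (2*p - 0.6)/(p^2 + 8.9*p + 4.78)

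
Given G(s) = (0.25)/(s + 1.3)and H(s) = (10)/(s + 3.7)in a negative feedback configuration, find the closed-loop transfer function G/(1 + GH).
Closed-loop T = G/(1+GH).
Numerator: G_num * H_den = 0.25*s + 0.925.
Denominator: G_den * H_den + G_num * H_num = (s^2 + 5*s + 4.81) + (2.5) = s^2 + 5*s + 7.31.
T(s) = (0.25*s + 0.925)/(s^2 + 5*s + 7.31)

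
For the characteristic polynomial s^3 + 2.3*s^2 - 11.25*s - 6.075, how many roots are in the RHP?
s^3 + 2.3*s^2 - 11.25*s - 6.075 = (s - 2.7)(s + 4.5)(s + 0.5). Poles: -0.5, -4.5, 2.7. RHP poles (Re>0): 1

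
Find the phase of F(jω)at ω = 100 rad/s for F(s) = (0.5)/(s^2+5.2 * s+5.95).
Substitute s = j*100: F(j100) = -4.98947e-05 - 2.59607e-06j.
∠F(j100) = atan2(Im, Re) = atan2(-2.59607e-06, -4.98947e-05) = -177.02°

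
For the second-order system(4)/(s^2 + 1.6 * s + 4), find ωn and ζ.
Standard form: ωn²/(s²+2ζωn·s+ωn²).
const=4=ωn² → ωn=2, s coeff=1.6=2ζωn → ζ=0.4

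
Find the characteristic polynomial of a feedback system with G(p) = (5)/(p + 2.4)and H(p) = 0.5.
Characteristic poly = G_den * H_den + G_num * H_num = (p + 2.4) + (2.5) = p + 4.9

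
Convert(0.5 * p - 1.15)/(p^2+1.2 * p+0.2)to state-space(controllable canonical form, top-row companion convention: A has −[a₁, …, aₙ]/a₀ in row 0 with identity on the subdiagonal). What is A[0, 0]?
Reachable canonical form for den = p^2 + 1.2*p + 0.2: top row of A = -[a₁,a₂,...,aₙ]/a₀, ones on the subdiagonal, zeros elsewhere.
A = [[-1.2, -0.2], [1, 0]].
A[0,0] = -1.2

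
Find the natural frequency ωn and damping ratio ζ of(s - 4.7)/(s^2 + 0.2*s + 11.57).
Underdamped: complex pole -0.1 + 3.4j. ωn = |pole| = 3.401, ζ = -Re(pole)/ωn = 0.0294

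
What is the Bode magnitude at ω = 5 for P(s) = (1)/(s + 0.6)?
Substitute s = j*5: P(j5) = 0.0236593 - 0.197161j.
|P(j5)| = sqrt(Re² + Im²) = 0.1986.
20*log₁₀(0.1986) = -14.04 dB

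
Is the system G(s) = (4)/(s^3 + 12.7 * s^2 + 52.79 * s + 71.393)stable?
Denominator: s^3 + 12.7*s^2 + 52.79*s + 71.393 = (s + 4.9)(s + 3.1)(s + 4.7). Poles: -3.1, -4.7, -4.9. All Re(p)<0: Yes (stable)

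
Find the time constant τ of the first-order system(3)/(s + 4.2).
First-order system: τ = -1/pole. Pole = -4.2. τ = -1/(-4.2) = 0.2381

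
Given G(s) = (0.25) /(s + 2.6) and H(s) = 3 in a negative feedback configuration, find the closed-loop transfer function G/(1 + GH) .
Closed-loop T = G/(1+GH).
Numerator: G_num * H_den = 0.25.
Denominator: G_den * H_den + G_num * H_num = (s + 2.6) + (0.75) = s + 3.35.
T(s) = (0.25)/(s + 3.35)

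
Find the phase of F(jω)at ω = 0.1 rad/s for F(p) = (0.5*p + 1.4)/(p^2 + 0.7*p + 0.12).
Substitute p = j*0.1: F(j0.1) = 9.26471 - 5.44118j.
∠F(j0.1) = atan2(Im, Re) = atan2(-5.44118, 9.26471) = -30.43°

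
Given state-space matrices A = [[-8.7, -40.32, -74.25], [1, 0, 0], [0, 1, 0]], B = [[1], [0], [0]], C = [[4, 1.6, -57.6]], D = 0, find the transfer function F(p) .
F(p) = C(pI - A)⁻¹B + D.
Characteristic polynomial det(pI - A) = p^3 + 8.7*p^2 + 40.32*p + 74.25.
Numerator from C·adj(pI-A)·B + D·det(pI-A) = 4*p^2 + 1.6*p - 57.6.
F(p) = (4*p^2 + 1.6*p - 57.6)/(p^3 + 8.7*p^2 + 40.32*p + 74.25)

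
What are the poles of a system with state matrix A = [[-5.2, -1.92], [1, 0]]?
Eigenvalues solve det(λI - A) = 0.
Characteristic polynomial: λ^2 + 5.2*λ + 1.92 = 0.
Factor: (λ + 4.8)(λ + 0.4) = 0.
Roots: -0.4, -4.8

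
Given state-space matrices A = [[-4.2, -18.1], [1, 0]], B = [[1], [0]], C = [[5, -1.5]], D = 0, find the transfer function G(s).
G(s) = C(sI - A)⁻¹B + D.
Characteristic polynomial det(sI - A) = s^2 + 4.2*s + 18.1.
Numerator from C·adj(sI-A)·B + D·det(sI-A) = 5*s - 1.5.
G(s) = (5*s - 1.5)/(s^2 + 4.2*s + 18.1)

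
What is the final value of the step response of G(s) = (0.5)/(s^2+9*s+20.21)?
FVT: lim_{t→∞} y(t) = lim_{s→0} s*Y(s) where Y(s) = G(s)/s.
= lim_{s→0} G(s) = G(0) = num(0)/den(0) = 0.5/20.21 = 0.02474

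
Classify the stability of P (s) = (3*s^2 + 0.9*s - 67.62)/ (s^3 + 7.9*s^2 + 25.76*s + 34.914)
Denominator: s^3 + 7.9*s^2 + 25.76*s + 34.914 = (s + 3.3)(s^2 + 4.6*s + 10.58). Poles: -2.3 + 2.3j, -2.3 - 2.3j, -3.3. Stable (all poles in LHP)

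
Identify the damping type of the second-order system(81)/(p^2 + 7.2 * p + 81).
Standard form: ωn²/(p²+2ζωn·p+ωn²) gives ωn=9, ζ=0.4.
Underdamped (ζ = 0.4 < 1)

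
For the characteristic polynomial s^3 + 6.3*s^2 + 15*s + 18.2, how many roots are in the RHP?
s^3 + 6.3*s^2 + 15*s + 18.2 = (s + 3.5)(s^2 + 2.8*s + 5.2). Poles: -1.4 + 1.8j, -1.4 - 1.8j, -3.5. RHP poles (Re>0): 0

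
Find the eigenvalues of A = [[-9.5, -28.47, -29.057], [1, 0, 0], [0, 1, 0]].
Eigenvalues solve det(λI - A) = 0.
Characteristic polynomial: λ^3 + 9.5*λ^2 + 28.47*λ + 29.057 = 0.
Factor: (λ + 4.9)(λ^2 + 4.6*λ + 5.93) = 0.
Roots: -2.3 + 0.8j, -2.3 - 0.8j, -4.9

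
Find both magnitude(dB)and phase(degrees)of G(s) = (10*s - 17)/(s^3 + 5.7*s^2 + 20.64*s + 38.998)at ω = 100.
Substitute s = j*100: G(j100) = -0.000997845 - 7.3991e-05j.
|G| = 20*log₁₀(sqrt(Re²+Im²)) = -59.99 dB.
∠G = atan2(Im, Re) = -175.76°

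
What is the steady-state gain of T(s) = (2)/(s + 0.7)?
DC gain = T(0) = num(0)/den(0) = 2/0.7 = 2.857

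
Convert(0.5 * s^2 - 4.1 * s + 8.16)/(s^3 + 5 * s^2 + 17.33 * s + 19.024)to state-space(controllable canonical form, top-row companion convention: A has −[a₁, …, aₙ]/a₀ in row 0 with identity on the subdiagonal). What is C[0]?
Reachable canonical form: C = numerator coefficients (right-aligned, zero-padded to length n).
num = 0.5*s^2 - 4.1*s + 8.16, C = [[0.5, -4.1, 8.16]].
C[0] = 0.5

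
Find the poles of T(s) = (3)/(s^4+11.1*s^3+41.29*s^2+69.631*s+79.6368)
Set denominator = 0: s^4 + 11.1*s^3 + 41.29*s^2 + 69.631*s + 79.6368 = (s + 4.7)(s + 4.8)(s^2 + 1.6*s + 3.53) = 0 → Poles: -0.8 + 1.7j, -0.8 - 1.7j, -4.7, -4.8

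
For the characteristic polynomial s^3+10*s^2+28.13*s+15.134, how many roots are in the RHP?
s^3 + 10*s^2 + 28.13*s + 15.134 = (s + 4.7)(s + 4.6)(s + 0.7). Poles: -0.7, -4.6, -4.7. RHP poles (Re>0): 0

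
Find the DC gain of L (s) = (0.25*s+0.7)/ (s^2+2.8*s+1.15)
DC gain = L(0) = num(0)/den(0) = 0.7/1.15 = 0.6087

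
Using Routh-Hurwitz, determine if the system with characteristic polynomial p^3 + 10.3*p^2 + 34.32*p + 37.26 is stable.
Routh array:
p^3: [1, 34.32]; p^2: [10.3, 37.26]; p^1: [30.7025]; p^0: [37.26]
First column: [1, 10.3, 30.7025, 37.26]. Sign changes = 0.
Yes, stable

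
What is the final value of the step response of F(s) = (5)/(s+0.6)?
FVT: lim_{t→∞} y(t) = lim_{s→0} s*Y(s) where Y(s) = F(s)/s.
= lim_{s→0} F(s) = F(0) = num(0)/den(0) = 5/0.6 = 8.333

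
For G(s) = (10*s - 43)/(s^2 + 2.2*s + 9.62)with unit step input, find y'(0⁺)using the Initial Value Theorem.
IVT: y'(0⁺) = lim_{s→∞} s²·Y(s) = lim_{s→∞} s·G(s).
deg(num) = 1, deg(den) = 2, relative degree = 1, so s·G(s) → (leading num)/(leading den) = 10/1 = 10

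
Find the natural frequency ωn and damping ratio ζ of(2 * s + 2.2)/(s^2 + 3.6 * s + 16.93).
Underdamped: complex pole -1.8 + 3.7j. ωn = |pole| = 4.115, ζ = -Re(pole)/ωn = 0.4375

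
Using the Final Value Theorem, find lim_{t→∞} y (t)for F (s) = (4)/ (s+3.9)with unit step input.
FVT: lim_{t→∞} y(t) = lim_{s→0} s*Y(s) where Y(s) = F(s)/s.
= lim_{s→0} F(s) = F(0) = num(0)/den(0) = 4/3.9 = 1.026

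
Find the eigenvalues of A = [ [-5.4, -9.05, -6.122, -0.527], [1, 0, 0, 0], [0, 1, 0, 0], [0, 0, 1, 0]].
Eigenvalues solve det(λI - A) = 0.
Characteristic polynomial: λ^4 + 5.4*λ^3 + 9.05*λ^2 + 6.122*λ + 0.527 = 0.
Factor: (λ + 3.1)(λ + 0.1)(λ^2 + 2.2*λ + 1.7) = 0.
Roots: -0.1, -1.1 + 0.7j, -1.1 - 0.7j, -3.1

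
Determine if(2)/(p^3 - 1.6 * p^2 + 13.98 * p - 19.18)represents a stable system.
Denominator: p^3 - 1.6*p^2 + 13.98*p - 19.18 = (p - 1.4)(p^2 - 0.2*p + 13.7). Poles: 0.1 + 3.7j, 0.1 - 3.7j, 1.4. All Re(p)<0: No (unstable)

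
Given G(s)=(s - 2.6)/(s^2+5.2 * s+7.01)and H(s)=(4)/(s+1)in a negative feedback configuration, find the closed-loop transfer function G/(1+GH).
Closed-loop T = G/(1+GH).
Numerator: G_num * H_den = s^2 - 1.6*s - 2.6.
Denominator: G_den * H_den + G_num * H_num = (s^3 + 6.2*s^2 + 12.21*s + 7.01) + (4*s - 10.4) = s^3 + 6.2*s^2 + 16.21*s - 3.39.
T(s) = (s^2 - 1.6*s - 2.6)/(s^3 + 6.2*s^2 + 16.21*s - 3.39)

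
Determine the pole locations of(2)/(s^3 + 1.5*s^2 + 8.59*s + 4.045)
Set denominator = 0: s^3 + 1.5*s^2 + 8.59*s + 4.045 = (s + 0.5)(s^2 + s + 8.09) = 0 → Poles: -0.5, -0.5 + 2.8j, -0.5 - 2.8j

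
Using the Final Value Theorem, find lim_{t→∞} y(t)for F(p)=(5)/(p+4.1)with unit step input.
FVT: lim_{t→∞} y(t) = lim_{p→0} p*Y(p) where Y(p) = F(p)/p.
= lim_{p→0} F(p) = F(0) = num(0)/den(0) = 5/4.1 = 1.22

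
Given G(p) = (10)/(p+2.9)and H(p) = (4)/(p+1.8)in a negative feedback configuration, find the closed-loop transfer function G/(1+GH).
Closed-loop T = G/(1+GH).
Numerator: G_num * H_den = 10*p + 18.
Denominator: G_den * H_den + G_num * H_num = (p^2 + 4.7*p + 5.22) + (40) = p^2 + 4.7*p + 45.22.
T(p) = (10*p + 18)/(p^2 + 4.7*p + 45.22)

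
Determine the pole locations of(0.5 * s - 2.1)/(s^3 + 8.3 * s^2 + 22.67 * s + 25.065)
Set denominator = 0: s^3 + 8.3*s^2 + 22.67*s + 25.065 = (s + 4.5)(s^2 + 3.8*s + 5.57) = 0 → Poles: -1.9 + 1.4j, -1.9 - 1.4j, -4.5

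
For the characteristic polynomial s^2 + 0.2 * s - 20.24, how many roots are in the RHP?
s^2 + 0.2*s - 20.24 = (s - 4.4)(s + 4.6). Poles: -4.6, 4.4. RHP poles (Re>0): 1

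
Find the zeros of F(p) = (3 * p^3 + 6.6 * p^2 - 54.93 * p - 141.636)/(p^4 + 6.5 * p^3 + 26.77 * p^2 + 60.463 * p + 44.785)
Set numerator = 0: 3*p^3 + 6.6*p^2 - 54.93*p - 141.636 = 3*(p - 4.4)(p + 2.9)(p + 3.7) = 0 → Zeros: -2.9, -3.7, 4.4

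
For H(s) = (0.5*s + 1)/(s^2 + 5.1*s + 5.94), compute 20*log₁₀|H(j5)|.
Substitute s = j*5: H(j5) = 0.0440933 - 0.0721732j.
|H(j5)| = sqrt(Re² + Im²) = 0.08458.
20*log₁₀(0.08458) = -21.46 dB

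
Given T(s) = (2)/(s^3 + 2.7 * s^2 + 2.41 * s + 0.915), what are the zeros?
Numerator is a nonzero constant (2) → Zeros: none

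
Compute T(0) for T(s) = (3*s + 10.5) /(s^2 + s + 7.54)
DC gain = T(0) = num(0)/den(0) = 10.5/7.54 = 1.393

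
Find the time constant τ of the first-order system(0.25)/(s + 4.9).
First-order system: τ = -1/pole. Pole = -4.9. τ = -1/(-4.9) = 0.2041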